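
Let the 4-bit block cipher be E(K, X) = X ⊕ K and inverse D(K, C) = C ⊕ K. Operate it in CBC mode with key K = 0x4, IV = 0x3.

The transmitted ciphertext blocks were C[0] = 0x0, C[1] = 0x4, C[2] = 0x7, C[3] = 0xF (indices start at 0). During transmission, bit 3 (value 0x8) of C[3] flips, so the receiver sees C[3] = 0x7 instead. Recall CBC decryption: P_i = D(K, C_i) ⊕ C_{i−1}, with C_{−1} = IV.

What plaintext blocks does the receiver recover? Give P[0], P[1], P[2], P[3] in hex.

P[0] = 0x7, P[1] = 0x0, P[2] = 0x7, P[3] = 0x4

Only C[3] changed, to 0x7. In CBC, a change in C_i garbles P_i and flips the same bit in P_{i+1}. Decrypting the received ciphertext:
P[0]: D(K, 0x0) = 0x4; 0x4 ⊕ 0x3 = 0x7.
P[1]: D(K, 0x4) = 0x0; 0x0 ⊕ 0x0 = 0x0.
P[2]: D(K, 0x7) = 0x3; 0x3 ⊕ 0x4 = 0x7.
P[3]: D(K, 0x7) = 0x3; 0x3 ⊕ 0x7 = 0x4.
Blocks that differ from the original plaintext: P[3].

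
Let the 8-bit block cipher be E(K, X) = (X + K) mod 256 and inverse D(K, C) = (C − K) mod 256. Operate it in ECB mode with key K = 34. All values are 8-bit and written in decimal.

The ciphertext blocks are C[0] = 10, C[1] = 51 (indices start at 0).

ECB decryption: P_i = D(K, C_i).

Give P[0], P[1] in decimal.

P[0]: D(K, 10) = 232.
P[1]: D(K, 51) = 17.

P[0] = 232, P[1] = 17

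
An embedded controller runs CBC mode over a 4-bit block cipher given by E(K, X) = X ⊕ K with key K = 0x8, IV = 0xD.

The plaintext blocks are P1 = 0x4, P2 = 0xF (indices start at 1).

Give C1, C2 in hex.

CBC encryption: C_i = E(K, P_i ⊕ C_{i−1}), with C_{0} = IV.
C1: P1 ⊕ 0xD = 0x9; E(K, 0x9) = 0x1.
C2: P2 ⊕ 0x1 = 0xE; E(K, 0xE) = 0x6.

C1 = 0x1, C2 = 0x6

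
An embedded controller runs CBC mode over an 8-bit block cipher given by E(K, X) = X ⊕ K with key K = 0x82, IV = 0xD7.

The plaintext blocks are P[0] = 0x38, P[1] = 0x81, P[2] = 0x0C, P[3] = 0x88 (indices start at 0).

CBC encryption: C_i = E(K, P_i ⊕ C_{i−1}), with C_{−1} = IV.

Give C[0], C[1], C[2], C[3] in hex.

C[0] = 0x6D, C[1] = 0x6E, C[2] = 0xE0, C[3] = 0xEA

C[0]: P[0] ⊕ 0xD7 = 0xEF; E(K, 0xEF) = 0x6D.
C[1]: P[1] ⊕ 0x6D = 0xEC; E(K, 0xEC) = 0x6E.
C[2]: P[2] ⊕ 0x6E = 0x62; E(K, 0x62) = 0xE0.
C[3]: P[3] ⊕ 0xE0 = 0x68; E(K, 0x68) = 0xEA.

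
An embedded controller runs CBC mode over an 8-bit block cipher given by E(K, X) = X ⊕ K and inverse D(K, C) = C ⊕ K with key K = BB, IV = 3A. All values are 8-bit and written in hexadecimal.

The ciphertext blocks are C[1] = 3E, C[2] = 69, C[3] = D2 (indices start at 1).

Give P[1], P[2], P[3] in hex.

CBC decryption: P_i = D(K, C_i) ⊕ C_{i−1}, with C_{0} = IV.
P[1]: D(K, 3E) = 85; 85 ⊕ 3A = BF.
P[2]: D(K, 69) = D2; D2 ⊕ 3E = EC.
P[3]: D(K, D2) = 69; 69 ⊕ 69 = 00.

P[1] = BF, P[2] = EC, P[3] = 00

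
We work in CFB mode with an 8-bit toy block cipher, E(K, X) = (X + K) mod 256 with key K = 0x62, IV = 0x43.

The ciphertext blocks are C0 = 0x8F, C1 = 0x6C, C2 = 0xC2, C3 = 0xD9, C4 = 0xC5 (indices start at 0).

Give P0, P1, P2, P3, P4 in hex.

CFB decryption: P_i = C_i ⊕ E(K, C_{i−1}), with C_{−1} = IV.
P0: E(K, 0x43) = 0xA5; 0x8F ⊕ 0xA5 = 0x2A.
P1: E(K, 0x8F) = 0xF1; 0x6C ⊕ 0xF1 = 0x9D.
P2: E(K, 0x6C) = 0xCE; 0xC2 ⊕ 0xCE = 0x0C.
P3: E(K, 0xC2) = 0x24; 0xD9 ⊕ 0x24 = 0xFD.
P4: E(K, 0xD9) = 0x3B; 0xC5 ⊕ 0x3B = 0xFE.

P0 = 0x2A, P1 = 0x9D, P2 = 0x0C, P3 = 0xFD, P4 = 0xFE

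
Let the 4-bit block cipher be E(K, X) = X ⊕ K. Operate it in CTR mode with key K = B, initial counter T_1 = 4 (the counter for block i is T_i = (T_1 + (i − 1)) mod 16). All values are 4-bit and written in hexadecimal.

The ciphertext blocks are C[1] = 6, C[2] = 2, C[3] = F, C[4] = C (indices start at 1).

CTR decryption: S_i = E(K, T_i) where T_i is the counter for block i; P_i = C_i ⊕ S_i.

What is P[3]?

P[3]: T = 6, S = E(K, T) = D; F ⊕ D = 2.

P[3] = 2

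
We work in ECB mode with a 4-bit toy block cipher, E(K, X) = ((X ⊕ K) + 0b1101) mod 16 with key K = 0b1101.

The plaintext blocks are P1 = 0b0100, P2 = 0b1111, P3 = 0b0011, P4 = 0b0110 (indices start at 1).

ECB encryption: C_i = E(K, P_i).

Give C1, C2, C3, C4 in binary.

C1: E(K, 0b0100) = 0b0110.
C2: E(K, 0b1111) = 0b1111.
C3: E(K, 0b0011) = 0b1011.
C4: E(K, 0b0110) = 0b1000.

C1 = 0b0110, C2 = 0b1111, C3 = 0b1011, C4 = 0b1000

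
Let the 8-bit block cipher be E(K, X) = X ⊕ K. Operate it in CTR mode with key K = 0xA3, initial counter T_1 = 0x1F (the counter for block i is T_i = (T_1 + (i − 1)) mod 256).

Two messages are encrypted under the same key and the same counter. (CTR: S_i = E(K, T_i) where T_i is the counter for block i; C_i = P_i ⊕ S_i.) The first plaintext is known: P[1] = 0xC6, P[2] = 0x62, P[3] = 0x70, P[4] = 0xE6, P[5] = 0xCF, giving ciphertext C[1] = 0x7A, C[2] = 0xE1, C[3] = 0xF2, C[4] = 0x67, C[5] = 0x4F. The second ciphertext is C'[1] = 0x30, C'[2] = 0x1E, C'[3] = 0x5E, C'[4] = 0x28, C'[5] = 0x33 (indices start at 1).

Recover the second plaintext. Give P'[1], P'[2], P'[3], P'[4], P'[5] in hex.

P'[1] = 0x8C, P'[2] = 0x9D, P'[3] = 0xDC, P'[4] = 0xA9, P'[5] = 0xB3

In CTR with a reused counter, both messages share the same keystream S_i, so C_i ⊕ C'_i = P_i ⊕ P'_i and thus P'_i = P_i ⊕ C_i ⊕ C'_i.
P'[1]: 0xC6 ⊕ 0x7A ⊕ 0x30 = 0x8C.
P'[2]: 0x62 ⊕ 0xE1 ⊕ 0x1E = 0x9D.
P'[3]: 0x70 ⊕ 0xF2 ⊕ 0x5E = 0xDC.
P'[4]: 0xE6 ⊕ 0x67 ⊕ 0x28 = 0xA9.
P'[5]: 0xCF ⊕ 0x4F ⊕ 0x33 = 0xB3.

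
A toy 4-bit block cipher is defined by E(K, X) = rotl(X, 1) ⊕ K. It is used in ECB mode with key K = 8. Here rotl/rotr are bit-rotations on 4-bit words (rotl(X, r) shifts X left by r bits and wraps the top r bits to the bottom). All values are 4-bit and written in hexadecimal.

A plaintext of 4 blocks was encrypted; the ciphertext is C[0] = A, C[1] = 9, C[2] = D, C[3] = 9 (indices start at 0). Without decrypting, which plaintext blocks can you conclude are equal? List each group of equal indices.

P[1] = P[3]

ECB encrypts each block independently with the same key, so equal ciphertext blocks imply equal plaintext blocks.
C[1] = C[3] = 9, so P[1] = P[3].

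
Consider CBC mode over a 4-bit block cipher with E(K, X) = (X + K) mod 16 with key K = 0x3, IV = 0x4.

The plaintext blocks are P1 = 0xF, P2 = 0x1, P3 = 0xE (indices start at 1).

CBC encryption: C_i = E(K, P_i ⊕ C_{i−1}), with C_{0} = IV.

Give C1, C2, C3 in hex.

C1: P1 ⊕ 0x4 = 0xB; E(K, 0xB) = 0xE.
C2: P2 ⊕ 0xE = 0xF; E(K, 0xF) = 0x2.
C3: P3 ⊕ 0x2 = 0xC; E(K, 0xC) = 0xF.

C1 = 0xE, C2 = 0x2, C3 = 0xF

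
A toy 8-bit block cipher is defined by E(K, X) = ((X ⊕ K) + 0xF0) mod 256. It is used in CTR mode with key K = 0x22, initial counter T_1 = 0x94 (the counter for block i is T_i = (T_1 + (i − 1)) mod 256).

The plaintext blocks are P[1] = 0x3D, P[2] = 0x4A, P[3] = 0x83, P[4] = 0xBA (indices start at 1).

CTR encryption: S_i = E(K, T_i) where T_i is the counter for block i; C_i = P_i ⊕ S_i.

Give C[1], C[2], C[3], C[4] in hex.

C[1] = 0x9B, C[2] = 0xED, C[3] = 0x27, C[4] = 0x1F

C[1]: T = 0x94, S = E(K, T) = 0xA6; 0x3D ⊕ 0xA6 = 0x9B.
C[2]: T = 0x95, S = E(K, T) = 0xA7; 0x4A ⊕ 0xA7 = 0xED.
C[3]: T = 0x96, S = E(K, T) = 0xA4; 0x83 ⊕ 0xA4 = 0x27.
C[4]: T = 0x97, S = E(K, T) = 0xA5; 0xBA ⊕ 0xA5 = 0x1F.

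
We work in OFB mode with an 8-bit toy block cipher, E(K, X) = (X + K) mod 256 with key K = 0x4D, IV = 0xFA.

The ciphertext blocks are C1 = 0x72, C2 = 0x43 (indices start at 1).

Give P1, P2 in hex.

P1 = 0x35, P2 = 0xD7

OFB decryption: S_i = E(K, S_{i−1}) with S_{0} = IV; P_i = C_i ⊕ S_i.
P1: S = E(K, 0xFA) = 0x47; 0x72 ⊕ 0x47 = 0x35.
P2: S = E(K, 0x47) = 0x94; 0x43 ⊕ 0x94 = 0xD7.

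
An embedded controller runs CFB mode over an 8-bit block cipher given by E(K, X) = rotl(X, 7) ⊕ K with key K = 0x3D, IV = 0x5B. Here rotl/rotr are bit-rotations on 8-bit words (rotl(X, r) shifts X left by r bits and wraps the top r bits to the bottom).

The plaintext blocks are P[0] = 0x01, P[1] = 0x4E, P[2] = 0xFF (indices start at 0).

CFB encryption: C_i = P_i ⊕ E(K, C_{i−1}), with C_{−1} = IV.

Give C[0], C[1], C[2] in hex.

C[0]: E(K, 0x5B) = 0x90; 0x01 ⊕ 0x90 = 0x91.
C[1]: E(K, 0x91) = 0xF5; 0x4E ⊕ 0xF5 = 0xBB.
C[2]: E(K, 0xBB) = 0xE0; 0xFF ⊕ 0xE0 = 0x1F.

C[0] = 0x91, C[1] = 0xBB, C[2] = 0x1F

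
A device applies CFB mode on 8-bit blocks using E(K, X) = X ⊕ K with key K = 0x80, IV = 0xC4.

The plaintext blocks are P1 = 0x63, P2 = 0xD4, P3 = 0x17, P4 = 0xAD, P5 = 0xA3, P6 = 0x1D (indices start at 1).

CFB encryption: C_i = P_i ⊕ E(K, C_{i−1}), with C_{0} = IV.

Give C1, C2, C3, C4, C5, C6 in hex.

C1 = 0x27, C2 = 0x73, C3 = 0xE4, C4 = 0xC9, C5 = 0xEA, C6 = 0x77

C1: E(K, 0xC4) = 0x44; 0x63 ⊕ 0x44 = 0x27.
C2: E(K, 0x27) = 0xA7; 0xD4 ⊕ 0xA7 = 0x73.
C3: E(K, 0x73) = 0xF3; 0x17 ⊕ 0xF3 = 0xE4.
C4: E(K, 0xE4) = 0x64; 0xAD ⊕ 0x64 = 0xC9.
C5: E(K, 0xC9) = 0x49; 0xA3 ⊕ 0x49 = 0xEA.
C6: E(K, 0xEA) = 0x6A; 0x1D ⊕ 0x6A = 0x77.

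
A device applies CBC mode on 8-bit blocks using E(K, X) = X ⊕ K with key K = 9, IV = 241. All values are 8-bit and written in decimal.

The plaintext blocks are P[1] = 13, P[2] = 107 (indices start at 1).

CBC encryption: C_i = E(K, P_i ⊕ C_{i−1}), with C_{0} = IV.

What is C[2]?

C[1]: P[1] ⊕ 241 = 252; E(K, 252) = 245.
C[2]: P[2] ⊕ 245 = 158; E(K, 158) = 151.

C[2] = 151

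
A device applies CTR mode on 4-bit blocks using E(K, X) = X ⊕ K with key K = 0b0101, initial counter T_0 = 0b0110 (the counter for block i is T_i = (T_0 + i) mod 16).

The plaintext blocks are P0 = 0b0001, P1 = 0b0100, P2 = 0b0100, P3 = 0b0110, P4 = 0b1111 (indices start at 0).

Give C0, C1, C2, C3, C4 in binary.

C0 = 0b0010, C1 = 0b0110, C2 = 0b1001, C3 = 0b1010, C4 = 0b0000

CTR encryption: S_i = E(K, T_i) where T_i is the counter for block i; C_i = P_i ⊕ S_i.
C0: T = 0b0110, S = E(K, T) = 0b0011; 0b0001 ⊕ 0b0011 = 0b0010.
C1: T = 0b0111, S = E(K, T) = 0b0010; 0b0100 ⊕ 0b0010 = 0b0110.
C2: T = 0b1000, S = E(K, T) = 0b1101; 0b0100 ⊕ 0b1101 = 0b1001.
C3: T = 0b1001, S = E(K, T) = 0b1100; 0b0110 ⊕ 0b1100 = 0b1010.
C4: T = 0b1010, S = E(K, T) = 0b1111; 0b1111 ⊕ 0b1111 = 0b0000.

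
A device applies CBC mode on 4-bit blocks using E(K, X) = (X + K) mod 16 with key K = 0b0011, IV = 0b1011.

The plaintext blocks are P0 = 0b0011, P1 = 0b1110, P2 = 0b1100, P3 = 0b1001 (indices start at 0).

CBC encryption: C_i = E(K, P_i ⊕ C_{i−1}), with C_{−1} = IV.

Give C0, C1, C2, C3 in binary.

C0 = 0b1011, C1 = 0b1000, C2 = 0b0111, C3 = 0b0001

C0: P0 ⊕ 0b1011 = 0b1000; E(K, 0b1000) = 0b1011.
C1: P1 ⊕ 0b1011 = 0b0101; E(K, 0b0101) = 0b1000.
C2: P2 ⊕ 0b1000 = 0b0100; E(K, 0b0100) = 0b0111.
C3: P3 ⊕ 0b0111 = 0b1110; E(K, 0b1110) = 0b0001.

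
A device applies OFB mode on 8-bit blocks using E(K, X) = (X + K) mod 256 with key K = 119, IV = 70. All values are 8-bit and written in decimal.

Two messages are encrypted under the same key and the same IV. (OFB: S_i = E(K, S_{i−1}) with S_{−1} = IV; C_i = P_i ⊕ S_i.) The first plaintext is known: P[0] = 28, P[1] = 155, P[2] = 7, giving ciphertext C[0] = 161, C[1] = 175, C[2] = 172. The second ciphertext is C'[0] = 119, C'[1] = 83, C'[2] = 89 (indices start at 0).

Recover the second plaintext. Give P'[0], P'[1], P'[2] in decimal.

In OFB with a reused IV, both messages share the same keystream S_i, so C_i ⊕ C'_i = P_i ⊕ P'_i and thus P'_i = P_i ⊕ C_i ⊕ C'_i.
P'[0]: 28 ⊕ 161 ⊕ 119 = 202.
P'[1]: 155 ⊕ 175 ⊕ 83 = 103.
P'[2]: 7 ⊕ 172 ⊕ 89 = 242.

P'[0] = 202, P'[1] = 103, P'[2] = 242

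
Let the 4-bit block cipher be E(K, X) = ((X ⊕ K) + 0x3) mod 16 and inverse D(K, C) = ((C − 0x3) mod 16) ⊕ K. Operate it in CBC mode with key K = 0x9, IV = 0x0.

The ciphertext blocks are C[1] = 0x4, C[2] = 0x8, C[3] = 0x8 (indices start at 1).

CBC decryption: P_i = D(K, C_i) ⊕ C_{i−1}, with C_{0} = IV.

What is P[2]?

P[2]: D(K, 0x8) = 0xC; 0xC ⊕ 0x4 = 0x8.

P[2] = 0x8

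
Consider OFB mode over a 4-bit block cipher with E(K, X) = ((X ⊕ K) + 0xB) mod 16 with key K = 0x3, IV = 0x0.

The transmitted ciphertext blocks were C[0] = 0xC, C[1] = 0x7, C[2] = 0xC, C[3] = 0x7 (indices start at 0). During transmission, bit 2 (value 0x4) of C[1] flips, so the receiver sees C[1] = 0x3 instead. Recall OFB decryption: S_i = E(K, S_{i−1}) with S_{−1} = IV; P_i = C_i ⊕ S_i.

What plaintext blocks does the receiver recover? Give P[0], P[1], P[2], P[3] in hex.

P[0] = 0x2, P[1] = 0xB, P[2] = 0xA, P[3] = 0x7

Only C[1] changed, to 0x3. In OFB, a change in C_i flips the same bit in P_i only; the keystream is unaffected. Decrypting the received ciphertext:
P[0]: S = E(K, 0x0) = 0xE; 0xC ⊕ 0xE = 0x2.
P[1]: S = E(K, 0xE) = 0x8; 0x3 ⊕ 0x8 = 0xB.
P[2]: S = E(K, 0x8) = 0x6; 0xC ⊕ 0x6 = 0xA.
P[3]: S = E(K, 0x6) = 0x0; 0x7 ⊕ 0x0 = 0x7.
Blocks that differ from the original plaintext: P[1].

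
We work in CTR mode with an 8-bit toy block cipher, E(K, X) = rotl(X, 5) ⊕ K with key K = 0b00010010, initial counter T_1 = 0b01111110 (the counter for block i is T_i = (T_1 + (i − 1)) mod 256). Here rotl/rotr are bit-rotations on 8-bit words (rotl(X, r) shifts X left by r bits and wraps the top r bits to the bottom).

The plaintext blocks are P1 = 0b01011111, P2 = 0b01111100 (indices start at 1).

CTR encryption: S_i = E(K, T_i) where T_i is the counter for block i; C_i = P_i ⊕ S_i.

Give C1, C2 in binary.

C1 = 0b10000010, C2 = 0b10000001

C1: T = 0b01111110, S = E(K, T) = 0b11011101; 0b01011111 ⊕ 0b11011101 = 0b10000010.
C2: T = 0b01111111, S = E(K, T) = 0b11111101; 0b01111100 ⊕ 0b11111101 = 0b10000001.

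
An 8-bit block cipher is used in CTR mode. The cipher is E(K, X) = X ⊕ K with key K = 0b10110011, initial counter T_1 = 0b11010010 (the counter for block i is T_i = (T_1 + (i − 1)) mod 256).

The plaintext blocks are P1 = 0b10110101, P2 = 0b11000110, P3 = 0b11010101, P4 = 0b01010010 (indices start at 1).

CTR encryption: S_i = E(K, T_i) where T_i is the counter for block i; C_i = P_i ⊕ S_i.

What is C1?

C1: T = 0b11010010, S = E(K, T) = 0b01100001; 0b10110101 ⊕ 0b01100001 = 0b11010100.

C1 = 0b11010100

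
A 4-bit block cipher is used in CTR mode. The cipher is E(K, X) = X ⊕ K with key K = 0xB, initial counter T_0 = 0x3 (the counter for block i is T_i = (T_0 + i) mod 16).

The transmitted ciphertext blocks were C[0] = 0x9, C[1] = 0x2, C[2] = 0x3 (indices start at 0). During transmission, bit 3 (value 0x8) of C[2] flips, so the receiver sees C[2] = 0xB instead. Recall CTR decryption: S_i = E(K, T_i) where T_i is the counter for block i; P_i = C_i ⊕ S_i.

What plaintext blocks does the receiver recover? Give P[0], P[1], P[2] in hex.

P[0] = 0x1, P[1] = 0xD, P[2] = 0x5

Only C[2] changed, to 0xB. In CTR, a change in C_i flips the same bit in P_i only; the keystream is unaffected. Decrypting the received ciphertext:
P[0]: T = 0x3, S = E(K, T) = 0x8; 0x9 ⊕ 0x8 = 0x1.
P[1]: T = 0x4, S = E(K, T) = 0xF; 0x2 ⊕ 0xF = 0xD.
P[2]: T = 0x5, S = E(K, T) = 0xE; 0xB ⊕ 0xE = 0x5.
Blocks that differ from the original plaintext: P[2].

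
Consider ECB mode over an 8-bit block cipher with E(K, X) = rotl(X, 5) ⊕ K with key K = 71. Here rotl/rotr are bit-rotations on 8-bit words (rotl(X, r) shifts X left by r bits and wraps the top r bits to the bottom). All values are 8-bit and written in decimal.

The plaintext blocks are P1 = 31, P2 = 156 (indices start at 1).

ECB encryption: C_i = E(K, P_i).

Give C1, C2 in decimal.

C1: E(K, 31) = 164.
C2: E(K, 156) = 212.

C1 = 164, C2 = 212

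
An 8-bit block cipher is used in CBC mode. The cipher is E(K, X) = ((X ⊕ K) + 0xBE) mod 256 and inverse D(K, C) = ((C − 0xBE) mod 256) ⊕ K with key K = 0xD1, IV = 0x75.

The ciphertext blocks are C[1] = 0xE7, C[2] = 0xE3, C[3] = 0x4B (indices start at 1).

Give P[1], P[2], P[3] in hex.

P[1] = 0x8D, P[2] = 0x13, P[3] = 0xBF

CBC decryption: P_i = D(K, C_i) ⊕ C_{i−1}, with C_{0} = IV.
P[1]: D(K, 0xE7) = 0xF8; 0xF8 ⊕ 0x75 = 0x8D.
P[2]: D(K, 0xE3) = 0xF4; 0xF4 ⊕ 0xE7 = 0x13.
P[3]: D(K, 0x4B) = 0x5C; 0x5C ⊕ 0xE3 = 0xBF.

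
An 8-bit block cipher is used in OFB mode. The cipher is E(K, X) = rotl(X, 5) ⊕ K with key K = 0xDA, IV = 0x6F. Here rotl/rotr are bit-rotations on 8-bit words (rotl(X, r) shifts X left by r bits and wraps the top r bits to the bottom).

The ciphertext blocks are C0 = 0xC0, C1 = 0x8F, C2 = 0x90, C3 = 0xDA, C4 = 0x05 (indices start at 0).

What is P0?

P0 = 0xF7

OFB decryption: S_i = E(K, S_{i−1}) with S_{−1} = IV; P_i = C_i ⊕ S_i.
P0: S = E(K, 0x6F) = 0x37; 0xC0 ⊕ 0x37 = 0xF7.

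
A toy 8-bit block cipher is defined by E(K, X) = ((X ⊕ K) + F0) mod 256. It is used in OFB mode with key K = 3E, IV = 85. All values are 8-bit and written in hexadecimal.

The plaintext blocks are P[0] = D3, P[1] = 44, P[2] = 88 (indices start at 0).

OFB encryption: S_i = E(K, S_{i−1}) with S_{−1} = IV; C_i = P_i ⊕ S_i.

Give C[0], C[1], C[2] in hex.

C[0]: S = E(K, 85) = AB; D3 ⊕ AB = 78.
C[1]: S = E(K, AB) = 85; 44 ⊕ 85 = C1.
C[2]: S = E(K, 85) = AB; 88 ⊕ AB = 23.

C[0] = 78, C[1] = C1, C[2] = 23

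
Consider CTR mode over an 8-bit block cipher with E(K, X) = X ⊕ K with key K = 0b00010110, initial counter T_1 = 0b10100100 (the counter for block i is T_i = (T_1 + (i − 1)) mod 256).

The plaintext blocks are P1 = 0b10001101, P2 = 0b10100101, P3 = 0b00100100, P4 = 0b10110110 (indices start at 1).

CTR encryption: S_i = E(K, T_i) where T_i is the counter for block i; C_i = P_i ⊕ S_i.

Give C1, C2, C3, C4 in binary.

C1 = 0b00111111, C2 = 0b00010110, C3 = 0b10010100, C4 = 0b00000111

C1: T = 0b10100100, S = E(K, T) = 0b10110010; 0b10001101 ⊕ 0b10110010 = 0b00111111.
C2: T = 0b10100101, S = E(K, T) = 0b10110011; 0b10100101 ⊕ 0b10110011 = 0b00010110.
C3: T = 0b10100110, S = E(K, T) = 0b10110000; 0b00100100 ⊕ 0b10110000 = 0b10010100.
C4: T = 0b10100111, S = E(K, T) = 0b10110001; 0b10110110 ⊕ 0b10110001 = 0b00000111.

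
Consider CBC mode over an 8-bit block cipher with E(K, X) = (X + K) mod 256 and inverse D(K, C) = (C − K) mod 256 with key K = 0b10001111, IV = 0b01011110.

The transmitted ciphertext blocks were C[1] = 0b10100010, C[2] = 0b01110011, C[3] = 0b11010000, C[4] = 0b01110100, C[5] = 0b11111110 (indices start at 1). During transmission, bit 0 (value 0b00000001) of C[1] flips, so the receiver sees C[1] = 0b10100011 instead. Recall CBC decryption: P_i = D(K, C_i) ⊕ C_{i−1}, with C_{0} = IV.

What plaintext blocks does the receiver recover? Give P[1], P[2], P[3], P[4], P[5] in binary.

Only C[1] changed, to 0b10100011. In CBC, a change in C_i garbles P_i and flips the same bit in P_{i+1}. Decrypting the received ciphertext:
P[1]: D(K, 0b10100011) = 0b00010100; 0b00010100 ⊕ 0b01011110 = 0b01001010.
P[2]: D(K, 0b01110011) = 0b11100100; 0b11100100 ⊕ 0b10100011 = 0b01000111.
P[3]: D(K, 0b11010000) = 0b01000001; 0b01000001 ⊕ 0b01110011 = 0b00110010.
P[4]: D(K, 0b01110100) = 0b11100101; 0b11100101 ⊕ 0b11010000 = 0b00110101.
P[5]: D(K, 0b11111110) = 0b01101111; 0b01101111 ⊕ 0b01110100 = 0b00011011.
Blocks that differ from the original plaintext: P[1], P[2].

P[1] = 0b01001010, P[2] = 0b01000111, P[3] = 0b00110010, P[4] = 0b00110101, P[5] = 0b00011011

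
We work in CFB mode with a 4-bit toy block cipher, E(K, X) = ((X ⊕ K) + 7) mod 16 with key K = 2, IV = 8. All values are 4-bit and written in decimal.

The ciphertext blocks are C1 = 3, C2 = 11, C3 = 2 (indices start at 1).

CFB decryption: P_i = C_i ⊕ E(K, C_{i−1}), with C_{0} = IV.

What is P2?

P2: E(K, 3) = 8; 11 ⊕ 8 = 3.

P2 = 3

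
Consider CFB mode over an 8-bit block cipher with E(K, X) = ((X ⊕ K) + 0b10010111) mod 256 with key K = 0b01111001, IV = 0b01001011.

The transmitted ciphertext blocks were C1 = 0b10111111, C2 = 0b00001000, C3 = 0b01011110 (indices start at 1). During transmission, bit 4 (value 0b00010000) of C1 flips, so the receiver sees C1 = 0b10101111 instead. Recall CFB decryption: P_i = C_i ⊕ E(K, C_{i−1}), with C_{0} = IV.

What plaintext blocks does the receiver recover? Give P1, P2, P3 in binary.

P1 = 0b01100110, P2 = 0b01100101, P3 = 0b01010110

Only C1 changed, to 0b10101111. In CFB, a change in C_i flips the same bit in P_i and garbles P_{i+1}. Decrypting the received ciphertext:
P1: E(K, 0b01001011) = 0b11001001; 0b10101111 ⊕ 0b11001001 = 0b01100110.
P2: E(K, 0b10101111) = 0b01101101; 0b00001000 ⊕ 0b01101101 = 0b01100101.
P3: E(K, 0b00001000) = 0b00001000; 0b01011110 ⊕ 0b00001000 = 0b01010110.
Blocks that differ from the original plaintext: P1, P2.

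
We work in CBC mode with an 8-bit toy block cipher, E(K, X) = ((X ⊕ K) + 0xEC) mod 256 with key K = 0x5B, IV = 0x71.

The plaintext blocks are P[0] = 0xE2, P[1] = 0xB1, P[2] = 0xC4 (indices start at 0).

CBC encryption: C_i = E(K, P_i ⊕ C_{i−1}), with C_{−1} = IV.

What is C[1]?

C[0]: P[0] ⊕ 0x71 = 0x93; E(K, 0x93) = 0xB4.
C[1]: P[1] ⊕ 0xB4 = 0x05; E(K, 0x05) = 0x4A.

C[1] = 0x4A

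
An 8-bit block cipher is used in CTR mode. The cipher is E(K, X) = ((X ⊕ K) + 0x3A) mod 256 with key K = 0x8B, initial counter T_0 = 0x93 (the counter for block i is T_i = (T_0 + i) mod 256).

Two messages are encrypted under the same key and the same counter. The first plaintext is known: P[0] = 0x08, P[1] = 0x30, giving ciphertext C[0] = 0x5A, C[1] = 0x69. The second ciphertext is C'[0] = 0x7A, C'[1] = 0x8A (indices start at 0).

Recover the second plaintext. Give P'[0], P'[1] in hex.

In CTR with a reused counter, both messages share the same keystream S_i, so C_i ⊕ C'_i = P_i ⊕ P'_i and thus P'_i = P_i ⊕ C_i ⊕ C'_i.
P'[0]: 0x08 ⊕ 0x5A ⊕ 0x7A = 0x28.
P'[1]: 0x30 ⊕ 0x69 ⊕ 0x8A = 0xD3.

P'[0] = 0x28, P'[1] = 0xD3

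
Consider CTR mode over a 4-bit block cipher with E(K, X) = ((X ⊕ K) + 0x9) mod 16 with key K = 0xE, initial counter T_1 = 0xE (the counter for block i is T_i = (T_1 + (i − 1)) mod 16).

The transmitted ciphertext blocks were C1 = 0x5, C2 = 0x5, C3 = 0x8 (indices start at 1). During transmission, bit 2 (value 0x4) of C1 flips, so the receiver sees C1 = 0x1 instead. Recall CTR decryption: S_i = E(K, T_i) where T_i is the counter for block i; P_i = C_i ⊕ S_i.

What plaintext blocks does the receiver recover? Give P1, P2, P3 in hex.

Only C1 changed, to 0x1. In CTR, a change in C_i flips the same bit in P_i only; the keystream is unaffected. Decrypting the received ciphertext:
P1: T = 0xE, S = E(K, T) = 0x9; 0x1 ⊕ 0x9 = 0x8.
P2: T = 0xF, S = E(K, T) = 0xA; 0x5 ⊕ 0xA = 0xF.
P3: T = 0x0, S = E(K, T) = 0x7; 0x8 ⊕ 0x7 = 0xF.
Blocks that differ from the original plaintext: P1.

P1 = 0x8, P2 = 0xF, P3 = 0xF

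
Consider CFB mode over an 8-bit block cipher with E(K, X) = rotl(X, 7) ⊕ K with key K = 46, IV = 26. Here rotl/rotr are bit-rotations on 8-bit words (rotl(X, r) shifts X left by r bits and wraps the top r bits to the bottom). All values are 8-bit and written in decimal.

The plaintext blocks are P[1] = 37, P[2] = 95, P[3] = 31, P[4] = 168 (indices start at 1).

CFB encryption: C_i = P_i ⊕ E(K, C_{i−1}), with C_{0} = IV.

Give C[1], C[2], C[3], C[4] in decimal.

C[1] = 6, C[2] = 114, C[3] = 8, C[4] = 130

C[1]: E(K, 26) = 35; 37 ⊕ 35 = 6.
C[2]: E(K, 6) = 45; 95 ⊕ 45 = 114.
C[3]: E(K, 114) = 23; 31 ⊕ 23 = 8.
C[4]: E(K, 8) = 42; 168 ⊕ 42 = 130.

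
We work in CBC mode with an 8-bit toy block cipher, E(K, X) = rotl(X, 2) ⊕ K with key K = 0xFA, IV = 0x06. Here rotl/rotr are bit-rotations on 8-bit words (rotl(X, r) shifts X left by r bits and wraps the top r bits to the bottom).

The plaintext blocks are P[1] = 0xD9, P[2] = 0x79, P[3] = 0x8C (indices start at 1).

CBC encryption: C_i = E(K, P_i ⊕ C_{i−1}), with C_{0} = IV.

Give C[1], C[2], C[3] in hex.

C[1]: P[1] ⊕ 0x06 = 0xDF; E(K, 0xDF) = 0x85.
C[2]: P[2] ⊕ 0x85 = 0xFC; E(K, 0xFC) = 0x09.
C[3]: P[3] ⊕ 0x09 = 0x85; E(K, 0x85) = 0xEC.

C[1] = 0x85, C[2] = 0x09, C[3] = 0xEC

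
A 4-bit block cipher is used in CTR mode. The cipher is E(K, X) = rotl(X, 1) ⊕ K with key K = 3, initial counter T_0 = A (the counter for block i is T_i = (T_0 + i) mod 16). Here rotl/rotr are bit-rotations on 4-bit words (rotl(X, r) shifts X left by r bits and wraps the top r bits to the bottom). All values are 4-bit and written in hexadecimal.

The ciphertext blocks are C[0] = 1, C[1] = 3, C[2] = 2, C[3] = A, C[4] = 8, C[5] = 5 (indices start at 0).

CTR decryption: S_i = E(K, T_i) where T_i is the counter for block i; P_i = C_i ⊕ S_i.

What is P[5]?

P[5]: T = F, S = E(K, T) = C; 5 ⊕ C = 9.

P[5] = 9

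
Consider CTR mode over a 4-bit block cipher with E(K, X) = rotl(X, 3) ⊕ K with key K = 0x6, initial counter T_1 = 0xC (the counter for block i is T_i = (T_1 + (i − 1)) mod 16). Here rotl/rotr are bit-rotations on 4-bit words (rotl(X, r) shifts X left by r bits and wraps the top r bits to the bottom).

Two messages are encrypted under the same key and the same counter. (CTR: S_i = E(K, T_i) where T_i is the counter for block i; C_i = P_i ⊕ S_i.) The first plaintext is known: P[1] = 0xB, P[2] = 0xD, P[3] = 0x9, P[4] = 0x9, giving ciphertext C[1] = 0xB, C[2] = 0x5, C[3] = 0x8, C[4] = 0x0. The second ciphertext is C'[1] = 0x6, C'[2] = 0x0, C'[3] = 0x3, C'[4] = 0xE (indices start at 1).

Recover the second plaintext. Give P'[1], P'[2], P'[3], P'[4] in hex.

P'[1] = 0x6, P'[2] = 0x8, P'[3] = 0x2, P'[4] = 0x7

In CTR with a reused counter, both messages share the same keystream S_i, so C_i ⊕ C'_i = P_i ⊕ P'_i and thus P'_i = P_i ⊕ C_i ⊕ C'_i.
P'[1]: 0xB ⊕ 0xB ⊕ 0x6 = 0x6.
P'[2]: 0xD ⊕ 0x5 ⊕ 0x0 = 0x8.
P'[3]: 0x9 ⊕ 0x8 ⊕ 0x3 = 0x2.
P'[4]: 0x9 ⊕ 0x0 ⊕ 0xE = 0x7.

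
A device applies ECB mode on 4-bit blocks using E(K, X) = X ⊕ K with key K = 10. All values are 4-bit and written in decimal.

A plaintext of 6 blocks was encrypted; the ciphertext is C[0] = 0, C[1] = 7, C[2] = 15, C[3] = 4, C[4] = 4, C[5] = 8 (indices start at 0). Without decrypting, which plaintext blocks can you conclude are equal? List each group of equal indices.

P[3] = P[4]

ECB encrypts each block independently with the same key, so equal ciphertext blocks imply equal plaintext blocks.
C[3] = C[4] = 4, so P[3] = P[4].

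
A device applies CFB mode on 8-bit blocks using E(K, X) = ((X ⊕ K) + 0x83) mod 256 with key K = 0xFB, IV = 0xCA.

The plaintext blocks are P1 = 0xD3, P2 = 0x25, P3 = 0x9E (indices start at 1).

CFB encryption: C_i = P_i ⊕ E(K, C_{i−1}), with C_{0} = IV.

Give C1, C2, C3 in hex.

C1: E(K, 0xCA) = 0xB4; 0xD3 ⊕ 0xB4 = 0x67.
C2: E(K, 0x67) = 0x1F; 0x25 ⊕ 0x1F = 0x3A.
C3: E(K, 0x3A) = 0x44; 0x9E ⊕ 0x44 = 0xDA.

C1 = 0x67, C2 = 0x3A, C3 = 0xDA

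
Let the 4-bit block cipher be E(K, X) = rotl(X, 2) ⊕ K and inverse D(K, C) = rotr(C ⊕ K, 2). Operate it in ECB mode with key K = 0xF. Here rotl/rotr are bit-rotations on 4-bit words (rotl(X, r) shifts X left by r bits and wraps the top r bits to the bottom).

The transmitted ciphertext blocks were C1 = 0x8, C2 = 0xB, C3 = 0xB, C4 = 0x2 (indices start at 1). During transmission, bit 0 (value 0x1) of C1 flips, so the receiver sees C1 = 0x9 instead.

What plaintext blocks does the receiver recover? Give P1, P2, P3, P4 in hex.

P1 = 0x9, P2 = 0x1, P3 = 0x1, P4 = 0x7

ECB decryption: P_i = D(K, C_i).
Only C1 changed, to 0x9. In ECB, a change in C_i affects only P_i. Decrypting the received ciphertext:
P1: D(K, 0x9) = 0x9.
P2: D(K, 0xB) = 0x1.
P3: D(K, 0xB) = 0x1.
P4: D(K, 0x2) = 0x7.
Blocks that differ from the original plaintext: P1.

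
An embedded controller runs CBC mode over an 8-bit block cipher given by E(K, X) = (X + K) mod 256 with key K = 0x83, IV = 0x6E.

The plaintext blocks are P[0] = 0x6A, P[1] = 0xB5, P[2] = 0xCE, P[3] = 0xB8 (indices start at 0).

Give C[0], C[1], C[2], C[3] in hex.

CBC encryption: C_i = E(K, P_i ⊕ C_{i−1}), with C_{−1} = IV.
C[0]: P[0] ⊕ 0x6E = 0x04; E(K, 0x04) = 0x87.
C[1]: P[1] ⊕ 0x87 = 0x32; E(K, 0x32) = 0xB5.
C[2]: P[2] ⊕ 0xB5 = 0x7B; E(K, 0x7B) = 0xFE.
C[3]: P[3] ⊕ 0xFE = 0x46; E(K, 0x46) = 0xC9.

C[0] = 0x87, C[1] = 0xB5, C[2] = 0xFE, C[3] = 0xC9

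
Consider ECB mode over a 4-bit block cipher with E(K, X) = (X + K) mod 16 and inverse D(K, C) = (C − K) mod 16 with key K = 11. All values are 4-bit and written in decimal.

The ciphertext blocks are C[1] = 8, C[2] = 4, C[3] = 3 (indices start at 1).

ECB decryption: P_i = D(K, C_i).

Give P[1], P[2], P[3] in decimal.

P[1] = 13, P[2] = 9, P[3] = 8

P[1]: D(K, 8) = 13.
P[2]: D(K, 4) = 9.
P[3]: D(K, 3) = 8.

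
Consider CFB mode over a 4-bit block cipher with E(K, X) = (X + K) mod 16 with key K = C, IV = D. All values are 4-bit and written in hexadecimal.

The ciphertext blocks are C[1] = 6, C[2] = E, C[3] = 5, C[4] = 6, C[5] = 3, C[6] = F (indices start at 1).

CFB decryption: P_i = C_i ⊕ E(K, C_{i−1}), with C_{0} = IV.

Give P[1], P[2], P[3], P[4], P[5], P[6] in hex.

P[1]: E(K, D) = 9; 6 ⊕ 9 = F.
P[2]: E(K, 6) = 2; E ⊕ 2 = C.
P[3]: E(K, E) = A; 5 ⊕ A = F.
P[4]: E(K, 5) = 1; 6 ⊕ 1 = 7.
P[5]: E(K, 6) = 2; 3 ⊕ 2 = 1.
P[6]: E(K, 3) = F; F ⊕ F = 0.

P[1] = F, P[2] = C, P[3] = F, P[4] = 7, P[5] = 1, P[6] = 0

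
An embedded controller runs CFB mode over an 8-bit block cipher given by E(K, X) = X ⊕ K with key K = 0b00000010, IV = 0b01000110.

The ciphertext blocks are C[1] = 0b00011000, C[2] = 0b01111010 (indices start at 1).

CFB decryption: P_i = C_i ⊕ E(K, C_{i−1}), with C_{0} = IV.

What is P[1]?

P[1]: E(K, 0b01000110) = 0b01000100; 0b00011000 ⊕ 0b01000100 = 0b01011100.

P[1] = 0b01011100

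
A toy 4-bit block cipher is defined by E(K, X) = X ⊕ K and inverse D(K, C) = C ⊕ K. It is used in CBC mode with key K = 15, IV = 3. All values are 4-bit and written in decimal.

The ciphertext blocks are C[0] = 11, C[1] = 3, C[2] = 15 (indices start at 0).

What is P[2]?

CBC decryption: P_i = D(K, C_i) ⊕ C_{i−1}, with C_{−1} = IV.
P[2]: D(K, 15) = 0; 0 ⊕ 3 = 3.

P[2] = 3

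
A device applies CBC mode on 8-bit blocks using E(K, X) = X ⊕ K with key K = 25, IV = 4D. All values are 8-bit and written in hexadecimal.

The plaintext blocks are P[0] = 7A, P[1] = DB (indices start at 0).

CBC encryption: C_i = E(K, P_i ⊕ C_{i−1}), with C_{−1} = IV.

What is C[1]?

C[0]: P[0] ⊕ 4D = 37; E(K, 37) = 12.
C[1]: P[1] ⊕ 12 = C9; E(K, C9) = EC.

C[1] = EC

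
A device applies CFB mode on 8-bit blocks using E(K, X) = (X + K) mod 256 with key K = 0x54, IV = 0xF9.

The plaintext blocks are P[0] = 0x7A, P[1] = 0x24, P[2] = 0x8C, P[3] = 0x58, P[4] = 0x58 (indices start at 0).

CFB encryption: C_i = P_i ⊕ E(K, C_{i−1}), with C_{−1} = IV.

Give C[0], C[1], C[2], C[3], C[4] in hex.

C[0]: E(K, 0xF9) = 0x4D; 0x7A ⊕ 0x4D = 0x37.
C[1]: E(K, 0x37) = 0x8B; 0x24 ⊕ 0x8B = 0xAF.
C[2]: E(K, 0xAF) = 0x03; 0x8C ⊕ 0x03 = 0x8F.
C[3]: E(K, 0x8F) = 0xE3; 0x58 ⊕ 0xE3 = 0xBB.
C[4]: E(K, 0xBB) = 0x0F; 0x58 ⊕ 0x0F = 0x57.

C[0] = 0x37, C[1] = 0xAF, C[2] = 0x8F, C[3] = 0xBB, C[4] = 0x57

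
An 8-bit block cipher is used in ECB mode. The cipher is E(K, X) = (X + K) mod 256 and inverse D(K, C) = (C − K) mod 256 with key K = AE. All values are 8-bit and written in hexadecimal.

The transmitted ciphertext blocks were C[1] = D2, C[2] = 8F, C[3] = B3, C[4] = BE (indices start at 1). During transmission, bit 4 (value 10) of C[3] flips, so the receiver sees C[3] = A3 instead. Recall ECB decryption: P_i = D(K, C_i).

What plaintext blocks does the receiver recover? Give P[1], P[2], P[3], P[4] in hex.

Only C[3] changed, to A3. In ECB, a change in C_i affects only P_i. Decrypting the received ciphertext:
P[1]: D(K, D2) = 24.
P[2]: D(K, 8F) = E1.
P[3]: D(K, A3) = F5.
P[4]: D(K, BE) = 10.
Blocks that differ from the original plaintext: P[3].

P[1] = 24, P[2] = E1, P[3] = F5, P[4] = 10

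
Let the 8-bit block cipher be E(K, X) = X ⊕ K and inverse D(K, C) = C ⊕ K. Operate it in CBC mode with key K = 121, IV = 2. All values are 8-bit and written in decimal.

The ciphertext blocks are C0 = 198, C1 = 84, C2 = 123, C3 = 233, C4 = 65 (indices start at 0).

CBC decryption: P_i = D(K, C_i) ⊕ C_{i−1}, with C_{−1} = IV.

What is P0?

P0: D(K, 198) = 191; 191 ⊕ 2 = 189.

P0 = 189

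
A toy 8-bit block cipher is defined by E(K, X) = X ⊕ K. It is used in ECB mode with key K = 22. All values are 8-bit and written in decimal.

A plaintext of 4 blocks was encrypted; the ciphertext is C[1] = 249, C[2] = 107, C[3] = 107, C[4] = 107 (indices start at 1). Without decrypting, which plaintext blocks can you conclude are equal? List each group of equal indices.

P[2] = P[3] = P[4]

ECB encrypts each block independently with the same key, so equal ciphertext blocks imply equal plaintext blocks.
C[2] = C[3] = C[4] = 107, so P[2] = P[3] = P[4].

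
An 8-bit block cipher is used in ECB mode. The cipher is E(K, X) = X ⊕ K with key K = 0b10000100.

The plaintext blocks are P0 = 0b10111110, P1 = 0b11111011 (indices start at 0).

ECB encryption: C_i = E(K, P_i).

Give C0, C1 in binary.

C0: E(K, 0b10111110) = 0b00111010.
C1: E(K, 0b11111011) = 0b01111111.

C0 = 0b00111010, C1 = 0b01111111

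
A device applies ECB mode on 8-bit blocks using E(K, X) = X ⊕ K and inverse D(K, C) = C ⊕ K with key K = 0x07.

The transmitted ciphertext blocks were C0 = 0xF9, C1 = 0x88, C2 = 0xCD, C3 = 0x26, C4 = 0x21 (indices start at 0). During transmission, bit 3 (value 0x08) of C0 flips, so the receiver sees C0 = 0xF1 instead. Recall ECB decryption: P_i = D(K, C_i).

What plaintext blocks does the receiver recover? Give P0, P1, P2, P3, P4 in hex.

P0 = 0xF6, P1 = 0x8F, P2 = 0xCA, P3 = 0x21, P4 = 0x26

Only C0 changed, to 0xF1. In ECB, a change in C_i affects only P_i. Decrypting the received ciphertext:
P0: D(K, 0xF1) = 0xF6.
P1: D(K, 0x88) = 0x8F.
P2: D(K, 0xCD) = 0xCA.
P3: D(K, 0x26) = 0x21.
P4: D(K, 0x21) = 0x26.
Blocks that differ from the original plaintext: P0.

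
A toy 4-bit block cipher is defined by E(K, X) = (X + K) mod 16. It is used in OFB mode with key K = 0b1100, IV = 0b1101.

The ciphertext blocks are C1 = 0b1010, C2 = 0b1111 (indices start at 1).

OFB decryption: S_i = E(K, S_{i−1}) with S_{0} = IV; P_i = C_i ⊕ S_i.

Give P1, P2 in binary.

P1 = 0b0011, P2 = 0b1010

P1: S = E(K, 0b1101) = 0b1001; 0b1010 ⊕ 0b1001 = 0b0011.
P2: S = E(K, 0b1001) = 0b0101; 0b1111 ⊕ 0b0101 = 0b1010.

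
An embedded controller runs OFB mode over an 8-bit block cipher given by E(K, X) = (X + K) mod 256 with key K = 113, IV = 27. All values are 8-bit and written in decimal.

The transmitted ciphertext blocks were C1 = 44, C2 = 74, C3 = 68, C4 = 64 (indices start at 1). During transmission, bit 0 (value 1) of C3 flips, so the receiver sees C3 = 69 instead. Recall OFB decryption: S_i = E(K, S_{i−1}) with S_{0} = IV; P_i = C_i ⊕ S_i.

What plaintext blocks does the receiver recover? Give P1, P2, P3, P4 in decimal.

P1 = 160, P2 = 183, P3 = 43, P4 = 159

Only C3 changed, to 69. In OFB, a change in C_i flips the same bit in P_i only; the keystream is unaffected. Decrypting the received ciphertext:
P1: S = E(K, 27) = 140; 44 ⊕ 140 = 160.
P2: S = E(K, 140) = 253; 74 ⊕ 253 = 183.
P3: S = E(K, 253) = 110; 69 ⊕ 110 = 43.
P4: S = E(K, 110) = 223; 64 ⊕ 223 = 159.
Blocks that differ from the original plaintext: P3.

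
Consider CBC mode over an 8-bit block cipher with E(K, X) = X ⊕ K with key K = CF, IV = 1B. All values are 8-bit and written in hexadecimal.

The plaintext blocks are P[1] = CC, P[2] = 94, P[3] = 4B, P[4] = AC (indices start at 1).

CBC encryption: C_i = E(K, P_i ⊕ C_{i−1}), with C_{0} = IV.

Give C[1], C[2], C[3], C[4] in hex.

C[1]: P[1] ⊕ 1B = D7; E(K, D7) = 18.
C[2]: P[2] ⊕ 18 = 8C; E(K, 8C) = 43.
C[3]: P[3] ⊕ 43 = 08; E(K, 08) = C7.
C[4]: P[4] ⊕ C7 = 6B; E(K, 6B) = A4.

C[1] = 18, C[2] = 43, C[3] = C7, C[4] = A4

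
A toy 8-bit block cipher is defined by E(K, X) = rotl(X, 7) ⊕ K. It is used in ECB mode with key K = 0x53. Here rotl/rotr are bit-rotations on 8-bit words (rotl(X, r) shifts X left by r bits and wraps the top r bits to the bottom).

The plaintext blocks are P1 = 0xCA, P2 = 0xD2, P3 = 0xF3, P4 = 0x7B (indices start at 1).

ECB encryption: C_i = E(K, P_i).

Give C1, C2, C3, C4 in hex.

C1: E(K, 0xCA) = 0x36.
C2: E(K, 0xD2) = 0x3A.
C3: E(K, 0xF3) = 0xAA.
C4: E(K, 0x7B) = 0xEE.

C1 = 0x36, C2 = 0x3A, C3 = 0xAA, C4 = 0xEE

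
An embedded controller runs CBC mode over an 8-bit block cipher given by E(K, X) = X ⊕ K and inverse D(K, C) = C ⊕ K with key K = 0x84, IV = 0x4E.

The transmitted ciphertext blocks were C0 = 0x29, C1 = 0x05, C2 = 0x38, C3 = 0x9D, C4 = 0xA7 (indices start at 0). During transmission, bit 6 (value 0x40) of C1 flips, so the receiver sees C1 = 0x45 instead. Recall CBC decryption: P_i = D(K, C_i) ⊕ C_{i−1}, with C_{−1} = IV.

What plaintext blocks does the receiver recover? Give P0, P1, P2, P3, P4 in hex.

P0 = 0xE3, P1 = 0xE8, P2 = 0xF9, P3 = 0x21, P4 = 0xBE

Only C1 changed, to 0x45. In CBC, a change in C_i garbles P_i and flips the same bit in P_{i+1}. Decrypting the received ciphertext:
P0: D(K, 0x29) = 0xAD; 0xAD ⊕ 0x4E = 0xE3.
P1: D(K, 0x45) = 0xC1; 0xC1 ⊕ 0x29 = 0xE8.
P2: D(K, 0x38) = 0xBC; 0xBC ⊕ 0x45 = 0xF9.
P3: D(K, 0x9D) = 0x19; 0x19 ⊕ 0x38 = 0x21.
P4: D(K, 0xA7) = 0x23; 0x23 ⊕ 0x9D = 0xBE.
Blocks that differ from the original plaintext: P1, P2.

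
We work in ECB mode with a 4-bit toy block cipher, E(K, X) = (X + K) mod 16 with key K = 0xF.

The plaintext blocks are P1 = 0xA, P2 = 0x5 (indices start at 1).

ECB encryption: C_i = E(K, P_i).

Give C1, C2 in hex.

C1: E(K, 0xA) = 0x9.
C2: E(K, 0x5) = 0x4.

C1 = 0x9, C2 = 0x4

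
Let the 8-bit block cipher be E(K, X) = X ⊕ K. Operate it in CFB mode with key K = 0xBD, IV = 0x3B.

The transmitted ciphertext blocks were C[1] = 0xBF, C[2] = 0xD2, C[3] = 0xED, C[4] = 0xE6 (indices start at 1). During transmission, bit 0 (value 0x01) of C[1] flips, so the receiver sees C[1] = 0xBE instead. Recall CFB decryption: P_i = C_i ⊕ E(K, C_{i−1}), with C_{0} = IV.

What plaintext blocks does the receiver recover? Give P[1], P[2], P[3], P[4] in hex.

Only C[1] changed, to 0xBE. In CFB, a change in C_i flips the same bit in P_i and garbles P_{i+1}. Decrypting the received ciphertext:
P[1]: E(K, 0x3B) = 0x86; 0xBE ⊕ 0x86 = 0x38.
P[2]: E(K, 0xBE) = 0x03; 0xD2 ⊕ 0x03 = 0xD1.
P[3]: E(K, 0xD2) = 0x6F; 0xED ⊕ 0x6F = 0x82.
P[4]: E(K, 0xED) = 0x50; 0xE6 ⊕ 0x50 = 0xB6.
Blocks that differ from the original plaintext: P[1], P[2].

P[1] = 0x38, P[2] = 0xD1, P[3] = 0x82, P[4] = 0xB6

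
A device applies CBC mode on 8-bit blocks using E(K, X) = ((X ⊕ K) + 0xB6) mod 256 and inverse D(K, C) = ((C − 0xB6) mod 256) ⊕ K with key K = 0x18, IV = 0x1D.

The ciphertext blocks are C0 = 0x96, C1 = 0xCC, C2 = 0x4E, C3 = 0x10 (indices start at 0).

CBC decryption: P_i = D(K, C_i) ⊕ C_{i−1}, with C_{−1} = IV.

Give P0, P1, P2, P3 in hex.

P0: D(K, 0x96) = 0xF8; 0xF8 ⊕ 0x1D = 0xE5.
P1: D(K, 0xCC) = 0x0E; 0x0E ⊕ 0x96 = 0x98.
P2: D(K, 0x4E) = 0x80; 0x80 ⊕ 0xCC = 0x4C.
P3: D(K, 0x10) = 0x42; 0x42 ⊕ 0x4E = 0x0C.

P0 = 0xE5, P1 = 0x98, P2 = 0x4C, P3 = 0x0C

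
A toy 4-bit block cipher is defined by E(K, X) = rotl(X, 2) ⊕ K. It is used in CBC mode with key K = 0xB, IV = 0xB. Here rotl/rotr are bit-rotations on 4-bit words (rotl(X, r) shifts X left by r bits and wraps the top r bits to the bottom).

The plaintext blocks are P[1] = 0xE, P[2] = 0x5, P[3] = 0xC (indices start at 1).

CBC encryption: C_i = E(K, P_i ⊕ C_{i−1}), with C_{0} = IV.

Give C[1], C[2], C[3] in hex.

C[1] = 0xE, C[2] = 0x5, C[3] = 0xD

C[1]: P[1] ⊕ 0xB = 0x5; E(K, 0x5) = 0xE.
C[2]: P[2] ⊕ 0xE = 0xB; E(K, 0xB) = 0x5.
C[3]: P[3] ⊕ 0x5 = 0x9; E(K, 0x9) = 0xD.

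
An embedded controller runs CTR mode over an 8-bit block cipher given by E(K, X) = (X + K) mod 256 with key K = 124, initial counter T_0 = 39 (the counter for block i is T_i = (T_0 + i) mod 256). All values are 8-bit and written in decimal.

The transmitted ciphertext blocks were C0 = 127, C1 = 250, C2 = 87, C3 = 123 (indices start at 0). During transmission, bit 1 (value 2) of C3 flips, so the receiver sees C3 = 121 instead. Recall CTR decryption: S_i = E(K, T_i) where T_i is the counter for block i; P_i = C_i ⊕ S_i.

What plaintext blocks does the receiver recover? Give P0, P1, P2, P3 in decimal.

Only C3 changed, to 121. In CTR, a change in C_i flips the same bit in P_i only; the keystream is unaffected. Decrypting the received ciphertext:
P0: T = 39, S = E(K, T) = 163; 127 ⊕ 163 = 220.
P1: T = 40, S = E(K, T) = 164; 250 ⊕ 164 = 94.
P2: T = 41, S = E(K, T) = 165; 87 ⊕ 165 = 242.
P3: T = 42, S = E(K, T) = 166; 121 ⊕ 166 = 223.
Blocks that differ from the original plaintext: P3.

P0 = 220, P1 = 94, P2 = 242, P3 = 223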